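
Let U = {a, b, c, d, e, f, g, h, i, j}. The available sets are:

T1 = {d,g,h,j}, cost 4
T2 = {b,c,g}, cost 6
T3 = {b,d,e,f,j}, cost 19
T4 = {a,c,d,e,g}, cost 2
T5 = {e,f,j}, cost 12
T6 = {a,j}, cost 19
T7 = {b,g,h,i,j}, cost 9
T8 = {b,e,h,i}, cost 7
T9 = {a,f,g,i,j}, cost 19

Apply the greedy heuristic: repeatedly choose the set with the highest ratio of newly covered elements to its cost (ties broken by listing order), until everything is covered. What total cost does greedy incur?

25

Pick 1: T4 adds 5 new (a, c, d, e, g) at cost 2 (ratio 5/2).
Pick 2: T1 adds 2 new (h, j) at cost 4 (ratio 2/4).
Pick 3: T8 adds 2 new (b, i) at cost 7 (ratio 2/7).
Pick 4: T5 adds 1 new (f) at cost 12 (ratio 1/12).
Greedy total cost: 2 + 4 + 7 + 12 = 25. (The true optimum is 21, so greedy overshoots here.)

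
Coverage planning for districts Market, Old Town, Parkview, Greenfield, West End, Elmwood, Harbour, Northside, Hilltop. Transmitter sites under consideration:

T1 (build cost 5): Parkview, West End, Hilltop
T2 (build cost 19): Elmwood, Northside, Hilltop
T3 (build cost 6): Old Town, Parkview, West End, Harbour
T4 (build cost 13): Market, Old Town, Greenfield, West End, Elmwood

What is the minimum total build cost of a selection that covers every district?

38

T2, T3, T4 cover every district at build cost 19 + 6 + 13 = 38.
Any cover uses at least 3 transmitter sites; among all covering selections none totals below 38.
Greedy by coverage-per-build cost would pick T3, T4, T1, T2 for 43 — worse than the optimum 38.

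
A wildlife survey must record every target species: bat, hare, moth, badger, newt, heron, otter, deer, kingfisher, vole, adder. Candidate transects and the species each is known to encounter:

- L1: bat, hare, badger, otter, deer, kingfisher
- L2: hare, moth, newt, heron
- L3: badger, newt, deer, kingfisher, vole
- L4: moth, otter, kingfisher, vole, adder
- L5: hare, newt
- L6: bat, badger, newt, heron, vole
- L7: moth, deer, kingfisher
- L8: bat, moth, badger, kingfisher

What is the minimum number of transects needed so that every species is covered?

L1, L2, L4 together cover {bat, hare, moth, badger, newt, heron, otter, deer, kingfisher, vole, adder} — every species.
No 2 of the 8 transects cover everything (all 28 pairs fall short), so 3 is minimum.

3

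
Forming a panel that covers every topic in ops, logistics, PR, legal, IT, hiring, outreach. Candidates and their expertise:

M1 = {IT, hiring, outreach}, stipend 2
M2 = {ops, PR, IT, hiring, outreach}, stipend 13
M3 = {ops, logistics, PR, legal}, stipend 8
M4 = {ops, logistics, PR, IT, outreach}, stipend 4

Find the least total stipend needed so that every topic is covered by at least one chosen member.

M1, M3 cover every topic at stipend 2 + 8 = 10.
Any cover uses at least 2 members; among all covering selections none totals below 10.
Greedy by coverage-per-stipend would pick M1, M4, M3 for 14 — worse than the optimum 10.

10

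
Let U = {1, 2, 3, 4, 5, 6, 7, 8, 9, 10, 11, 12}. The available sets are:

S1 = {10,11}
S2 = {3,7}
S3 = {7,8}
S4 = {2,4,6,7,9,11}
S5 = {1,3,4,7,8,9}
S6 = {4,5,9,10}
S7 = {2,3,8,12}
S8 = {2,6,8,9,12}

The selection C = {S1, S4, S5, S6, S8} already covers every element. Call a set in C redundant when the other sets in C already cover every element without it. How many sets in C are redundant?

Drop S1: the rest still cover every element — redundant.
Drop S4: the rest still cover every element — redundant.
Drop S5: 1, 3 uncovered — not redundant.
Drop S6: 5 uncovered — not redundant.
Drop S8: 12 uncovered — not redundant.
2 redundant: S1, S4.

2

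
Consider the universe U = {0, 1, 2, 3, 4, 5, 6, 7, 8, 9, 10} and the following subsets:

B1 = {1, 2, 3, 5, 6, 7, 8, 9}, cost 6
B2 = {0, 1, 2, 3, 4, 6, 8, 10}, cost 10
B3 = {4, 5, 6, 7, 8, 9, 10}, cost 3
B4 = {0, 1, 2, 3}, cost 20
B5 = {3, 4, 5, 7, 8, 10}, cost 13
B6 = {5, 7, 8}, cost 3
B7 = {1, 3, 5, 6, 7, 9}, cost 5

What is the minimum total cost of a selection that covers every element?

13

B2, B3 cover every element at cost 10 + 3 = 13.
Any cover uses at least 2 sets; among all covering selections none totals below 13.
Greedy by coverage-per-cost would pick B3, B1, B2 for 19 — worse than the optimum 13.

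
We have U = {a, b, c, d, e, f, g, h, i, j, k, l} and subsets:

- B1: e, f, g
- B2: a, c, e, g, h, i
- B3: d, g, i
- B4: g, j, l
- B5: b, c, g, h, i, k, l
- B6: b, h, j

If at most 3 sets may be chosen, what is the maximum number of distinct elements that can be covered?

Choosing B1, B2, B5 covers {a, b, c, e, f, g, h, i, k, l} — 10 elements.
No choice of 3 sets does better; here d, j are left uncovered.

10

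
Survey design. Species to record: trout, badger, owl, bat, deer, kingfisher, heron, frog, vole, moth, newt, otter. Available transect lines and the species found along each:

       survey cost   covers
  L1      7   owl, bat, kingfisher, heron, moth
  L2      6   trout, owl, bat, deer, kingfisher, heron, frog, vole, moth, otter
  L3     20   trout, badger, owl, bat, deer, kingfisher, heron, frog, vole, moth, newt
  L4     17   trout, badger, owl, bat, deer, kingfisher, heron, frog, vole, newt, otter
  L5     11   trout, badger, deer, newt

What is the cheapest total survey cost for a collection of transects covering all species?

17

L2, L5 cover every species at survey cost 6 + 11 = 17.
Any cover uses at least 2 transects; among all covering selections none totals below 17.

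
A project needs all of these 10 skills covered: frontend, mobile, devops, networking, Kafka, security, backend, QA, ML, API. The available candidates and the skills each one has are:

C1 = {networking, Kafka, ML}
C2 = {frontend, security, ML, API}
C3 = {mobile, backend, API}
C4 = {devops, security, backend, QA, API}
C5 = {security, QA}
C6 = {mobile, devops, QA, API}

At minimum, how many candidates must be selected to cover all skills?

4

C1, C2, C3, C4 together cover {frontend, mobile, devops, networking, Kafka, security, backend, QA, ML, API} — every skill.
No 3 of the 6 candidates cover everything (all 20 triples fall short), so 4 is minimum.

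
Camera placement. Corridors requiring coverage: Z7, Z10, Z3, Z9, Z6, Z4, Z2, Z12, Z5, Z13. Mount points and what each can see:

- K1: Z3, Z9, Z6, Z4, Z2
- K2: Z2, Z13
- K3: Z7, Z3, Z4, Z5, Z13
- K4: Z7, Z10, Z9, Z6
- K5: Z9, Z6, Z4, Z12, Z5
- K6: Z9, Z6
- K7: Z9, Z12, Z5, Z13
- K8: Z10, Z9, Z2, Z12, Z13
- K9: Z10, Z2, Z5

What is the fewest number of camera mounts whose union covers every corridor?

3

K1, K3, K8 together cover {Z7, Z10, Z3, Z9, Z6, Z4, Z2, Z12, Z5, Z13} — every corridor.
No 2 of the 9 camera mounts cover everything (all 36 pairs fall short), so 3 is minimum.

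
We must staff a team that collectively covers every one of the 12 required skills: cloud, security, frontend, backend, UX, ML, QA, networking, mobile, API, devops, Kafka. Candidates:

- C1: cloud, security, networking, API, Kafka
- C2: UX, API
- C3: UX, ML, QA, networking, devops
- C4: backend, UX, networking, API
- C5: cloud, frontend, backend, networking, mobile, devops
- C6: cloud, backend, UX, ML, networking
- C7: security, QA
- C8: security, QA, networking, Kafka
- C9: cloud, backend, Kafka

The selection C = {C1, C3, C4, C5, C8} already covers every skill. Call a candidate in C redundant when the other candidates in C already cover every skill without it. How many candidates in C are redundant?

3

Drop C1: the rest still cover every skill — redundant.
Drop C3: ML uncovered — not redundant.
Drop C4: the rest still cover every skill — redundant.
Drop C5: frontend, mobile uncovered — not redundant.
Drop C8: the rest still cover every skill — redundant.
3 redundant: C1, C4, C8.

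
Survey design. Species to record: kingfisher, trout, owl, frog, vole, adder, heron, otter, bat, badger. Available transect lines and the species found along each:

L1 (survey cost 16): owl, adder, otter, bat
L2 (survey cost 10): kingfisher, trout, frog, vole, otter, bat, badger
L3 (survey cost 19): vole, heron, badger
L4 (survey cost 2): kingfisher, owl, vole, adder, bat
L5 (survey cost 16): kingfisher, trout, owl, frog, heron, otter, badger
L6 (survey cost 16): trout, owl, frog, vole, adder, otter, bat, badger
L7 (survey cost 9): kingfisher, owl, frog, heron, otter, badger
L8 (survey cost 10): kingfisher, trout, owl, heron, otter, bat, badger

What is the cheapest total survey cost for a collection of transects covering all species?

L4, L5 cover every species at survey cost 2 + 16 = 18.
Any cover uses at least 2 transects; among all covering selections none totals below 18.

18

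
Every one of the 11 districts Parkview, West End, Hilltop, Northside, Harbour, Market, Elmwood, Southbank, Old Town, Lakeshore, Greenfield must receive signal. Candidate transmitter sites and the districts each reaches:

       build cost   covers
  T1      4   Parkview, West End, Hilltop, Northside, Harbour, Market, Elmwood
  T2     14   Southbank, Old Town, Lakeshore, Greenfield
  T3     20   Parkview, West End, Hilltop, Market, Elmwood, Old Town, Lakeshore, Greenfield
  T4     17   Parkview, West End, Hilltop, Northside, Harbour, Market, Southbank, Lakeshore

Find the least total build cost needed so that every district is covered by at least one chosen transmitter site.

T1, T2 cover every district at build cost 4 + 14 = 18.
Any cover uses at least 2 transmitter sites; among all covering selections none totals below 18.

18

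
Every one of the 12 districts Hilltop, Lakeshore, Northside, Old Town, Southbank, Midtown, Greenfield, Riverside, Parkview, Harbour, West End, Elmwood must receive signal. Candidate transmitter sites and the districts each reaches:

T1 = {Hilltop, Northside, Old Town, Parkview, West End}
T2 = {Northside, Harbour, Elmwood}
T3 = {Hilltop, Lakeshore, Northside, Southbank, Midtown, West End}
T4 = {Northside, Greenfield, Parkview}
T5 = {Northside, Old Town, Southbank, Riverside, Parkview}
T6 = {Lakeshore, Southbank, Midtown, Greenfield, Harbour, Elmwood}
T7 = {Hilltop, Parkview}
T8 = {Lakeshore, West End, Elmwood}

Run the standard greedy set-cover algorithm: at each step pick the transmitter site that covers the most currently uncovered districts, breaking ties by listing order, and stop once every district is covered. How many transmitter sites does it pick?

Pick 1: T3 covers 6 new districts (Hilltop, Lakeshore, Northside, Southbank, Midtown, West End).
Pick 2: T5 covers 3 new districts (Old Town, Riverside, Parkview).
Pick 3: T6 covers 3 new districts (Greenfield, Harbour, Elmwood).
Greedy uses 3 transmitter sites.

3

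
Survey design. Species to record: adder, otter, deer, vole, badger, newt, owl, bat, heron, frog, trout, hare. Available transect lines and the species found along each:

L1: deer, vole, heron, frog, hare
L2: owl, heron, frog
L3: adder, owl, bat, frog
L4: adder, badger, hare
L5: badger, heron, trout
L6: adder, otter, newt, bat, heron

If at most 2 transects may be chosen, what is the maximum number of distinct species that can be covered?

Choosing L1, L6 covers {adder, otter, deer, vole, newt, bat, heron, frog, hare} — 9 species.
No choice of 2 transects does better; here badger, owl, trout are left uncovered.

9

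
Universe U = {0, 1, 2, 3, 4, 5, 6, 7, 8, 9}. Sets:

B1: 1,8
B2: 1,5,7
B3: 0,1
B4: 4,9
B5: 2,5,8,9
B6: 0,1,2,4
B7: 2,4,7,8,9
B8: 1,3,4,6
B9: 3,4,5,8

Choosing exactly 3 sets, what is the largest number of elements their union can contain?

Choosing B2, B5, B8 covers {1, 2, 3, 4, 5, 6, 7, 8, 9} — 9 elements.
No choice of 3 sets does better; here 0 is left uncovered.

9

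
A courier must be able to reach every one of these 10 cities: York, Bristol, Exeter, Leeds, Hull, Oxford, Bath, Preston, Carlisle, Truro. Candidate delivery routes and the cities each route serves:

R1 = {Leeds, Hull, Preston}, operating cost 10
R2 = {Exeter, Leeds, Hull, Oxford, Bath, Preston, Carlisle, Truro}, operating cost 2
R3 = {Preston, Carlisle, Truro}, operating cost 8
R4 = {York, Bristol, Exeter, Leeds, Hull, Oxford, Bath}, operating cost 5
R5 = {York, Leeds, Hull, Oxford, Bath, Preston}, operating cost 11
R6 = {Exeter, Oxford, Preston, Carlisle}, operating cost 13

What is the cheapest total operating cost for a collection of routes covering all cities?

R2, R4 cover every city at operating cost 2 + 5 = 7.
Any cover uses at least 2 routes; among all covering selections none totals below 7.

7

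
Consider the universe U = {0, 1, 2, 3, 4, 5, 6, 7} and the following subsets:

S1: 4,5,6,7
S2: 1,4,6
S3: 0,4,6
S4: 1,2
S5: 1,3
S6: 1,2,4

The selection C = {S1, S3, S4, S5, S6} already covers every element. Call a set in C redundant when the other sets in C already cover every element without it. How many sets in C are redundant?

2

Drop S1: 5, 7 uncovered — not redundant.
Drop S3: 0 uncovered — not redundant.
Drop S4: the rest still cover every element — redundant.
Drop S5: 3 uncovered — not redundant.
Drop S6: the rest still cover every element — redundant.
2 redundant: S4, S6.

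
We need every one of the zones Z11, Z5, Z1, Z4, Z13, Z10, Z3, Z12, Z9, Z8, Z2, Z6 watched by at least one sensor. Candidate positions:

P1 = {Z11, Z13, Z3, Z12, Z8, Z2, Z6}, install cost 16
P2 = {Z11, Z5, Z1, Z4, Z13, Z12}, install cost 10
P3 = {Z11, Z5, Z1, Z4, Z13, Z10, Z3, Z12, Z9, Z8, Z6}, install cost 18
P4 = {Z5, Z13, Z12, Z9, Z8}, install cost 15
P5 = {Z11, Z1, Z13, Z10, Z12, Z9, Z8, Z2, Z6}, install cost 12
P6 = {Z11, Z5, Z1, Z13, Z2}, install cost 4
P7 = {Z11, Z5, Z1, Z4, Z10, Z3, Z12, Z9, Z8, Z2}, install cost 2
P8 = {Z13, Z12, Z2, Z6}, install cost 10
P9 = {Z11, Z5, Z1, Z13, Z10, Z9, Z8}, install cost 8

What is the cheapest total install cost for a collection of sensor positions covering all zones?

12

P7, P8 cover every zone at install cost 2 + 10 = 12.
Any cover uses at least 2 sensor positions; among all covering selections none totals below 12.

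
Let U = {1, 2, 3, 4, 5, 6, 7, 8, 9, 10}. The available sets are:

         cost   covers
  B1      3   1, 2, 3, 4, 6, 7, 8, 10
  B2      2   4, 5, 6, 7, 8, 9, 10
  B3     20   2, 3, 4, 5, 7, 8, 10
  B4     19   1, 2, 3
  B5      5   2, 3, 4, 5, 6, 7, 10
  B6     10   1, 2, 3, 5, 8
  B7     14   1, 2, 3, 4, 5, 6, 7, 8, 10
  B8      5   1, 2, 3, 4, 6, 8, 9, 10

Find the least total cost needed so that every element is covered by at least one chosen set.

5

B1, B2 cover every element at cost 3 + 2 = 5.
Any cover uses at least 2 sets; among all covering selections none totals below 5.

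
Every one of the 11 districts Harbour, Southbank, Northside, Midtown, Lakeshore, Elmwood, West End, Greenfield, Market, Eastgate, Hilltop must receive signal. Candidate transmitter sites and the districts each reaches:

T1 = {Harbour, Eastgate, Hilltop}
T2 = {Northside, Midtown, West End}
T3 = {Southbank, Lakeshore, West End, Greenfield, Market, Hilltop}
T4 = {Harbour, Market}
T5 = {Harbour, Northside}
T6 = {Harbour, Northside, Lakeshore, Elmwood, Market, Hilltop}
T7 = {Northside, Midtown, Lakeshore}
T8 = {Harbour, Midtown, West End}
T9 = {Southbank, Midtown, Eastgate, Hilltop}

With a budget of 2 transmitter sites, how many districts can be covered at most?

9

Choosing T3, T6 covers {Harbour, Southbank, Northside, Lakeshore, Elmwood, West End, Greenfield, Market, Hilltop} — 9 districts.
No choice of 2 transmitter sites does better; here Midtown, Eastgate are left uncovered.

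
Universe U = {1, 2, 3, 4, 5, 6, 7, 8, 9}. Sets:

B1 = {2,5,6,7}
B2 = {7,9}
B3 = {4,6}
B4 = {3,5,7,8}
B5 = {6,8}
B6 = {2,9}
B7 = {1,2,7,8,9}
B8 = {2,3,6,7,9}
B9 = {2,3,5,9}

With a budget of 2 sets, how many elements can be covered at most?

7

Choosing B1, B7 covers {1, 2, 5, 6, 7, 8, 9} — 7 elements.
No choice of 2 sets does better; here 3, 4 are left uncovered.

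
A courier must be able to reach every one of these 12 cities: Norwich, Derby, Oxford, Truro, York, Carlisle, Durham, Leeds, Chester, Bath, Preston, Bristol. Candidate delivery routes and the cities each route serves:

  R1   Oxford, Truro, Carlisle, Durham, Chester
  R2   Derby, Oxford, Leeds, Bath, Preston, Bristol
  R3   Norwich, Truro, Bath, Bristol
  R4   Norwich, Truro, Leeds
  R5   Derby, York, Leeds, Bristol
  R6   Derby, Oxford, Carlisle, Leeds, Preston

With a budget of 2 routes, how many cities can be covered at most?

10

Choosing R1, R2 covers {Derby, Oxford, Truro, Carlisle, Durham, Leeds, Chester, Bath, Preston, Bristol} — 10 cities.
No choice of 2 routes does better; here Norwich, York are left uncovered.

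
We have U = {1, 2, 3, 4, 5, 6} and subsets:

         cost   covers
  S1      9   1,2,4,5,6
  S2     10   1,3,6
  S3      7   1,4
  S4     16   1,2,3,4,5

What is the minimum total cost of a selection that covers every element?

S1, S2 cover every element at cost 9 + 10 = 19.
Any cover uses at least 2 sets; among all covering selections none totals below 19.

19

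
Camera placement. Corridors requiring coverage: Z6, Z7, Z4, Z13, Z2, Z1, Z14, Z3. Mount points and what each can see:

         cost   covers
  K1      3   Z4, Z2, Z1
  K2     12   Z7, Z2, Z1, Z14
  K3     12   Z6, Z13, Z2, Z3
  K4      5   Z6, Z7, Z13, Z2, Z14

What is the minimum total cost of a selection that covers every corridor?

20

K1, K3, K4 cover every corridor at cost 3 + 12 + 5 = 20.
Any cover uses at least 3 camera mounts; among all covering selections none totals below 20.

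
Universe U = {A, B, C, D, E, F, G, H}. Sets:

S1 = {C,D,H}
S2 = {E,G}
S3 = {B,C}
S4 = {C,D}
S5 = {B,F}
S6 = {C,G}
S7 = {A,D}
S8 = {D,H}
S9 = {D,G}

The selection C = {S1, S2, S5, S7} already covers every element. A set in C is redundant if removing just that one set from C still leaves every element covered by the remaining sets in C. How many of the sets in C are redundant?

0

Drop S1: C, H uncovered — not redundant.
Drop S2: E, G uncovered — not redundant.
Drop S5: B, F uncovered — not redundant.
Drop S7: A uncovered — not redundant.
None of the sets in C is redundant.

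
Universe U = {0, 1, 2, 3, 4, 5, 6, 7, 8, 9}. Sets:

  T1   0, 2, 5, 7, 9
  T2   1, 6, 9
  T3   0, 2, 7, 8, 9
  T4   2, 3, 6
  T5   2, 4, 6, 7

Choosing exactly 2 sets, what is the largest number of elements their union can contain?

Choosing T1, T2 covers {0, 1, 2, 5, 6, 7, 9} — 7 elements.
No choice of 2 sets does better; here 3, 4, 8 are left uncovered.

7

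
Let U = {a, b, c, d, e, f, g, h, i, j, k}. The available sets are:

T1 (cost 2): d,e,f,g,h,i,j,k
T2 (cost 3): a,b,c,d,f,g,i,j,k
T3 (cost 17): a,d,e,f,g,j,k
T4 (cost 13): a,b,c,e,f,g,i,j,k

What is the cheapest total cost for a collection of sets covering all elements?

5

T1, T2 cover every element at cost 2 + 3 = 5.
Any cover uses at least 2 sets; among all covering selections none totals below 5.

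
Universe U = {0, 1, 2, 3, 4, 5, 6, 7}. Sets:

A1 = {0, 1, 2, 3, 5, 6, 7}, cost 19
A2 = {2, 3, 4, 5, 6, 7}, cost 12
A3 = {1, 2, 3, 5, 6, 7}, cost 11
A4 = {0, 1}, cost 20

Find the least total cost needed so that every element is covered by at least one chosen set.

31

A1, A2 cover every element at cost 19 + 12 = 31.
Any cover uses at least 2 sets; among all covering selections none totals below 31.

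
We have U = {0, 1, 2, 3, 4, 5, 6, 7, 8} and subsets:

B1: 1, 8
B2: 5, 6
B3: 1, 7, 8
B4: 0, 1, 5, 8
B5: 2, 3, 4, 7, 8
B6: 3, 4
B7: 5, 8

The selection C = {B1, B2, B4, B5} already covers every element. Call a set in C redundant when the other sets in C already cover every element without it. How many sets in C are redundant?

1

Drop B1: the rest still cover every element — redundant.
Drop B2: 6 uncovered — not redundant.
Drop B4: 0 uncovered — not redundant.
Drop B5: 2, 3, 4, 7 uncovered — not redundant.
1 redundant: B1.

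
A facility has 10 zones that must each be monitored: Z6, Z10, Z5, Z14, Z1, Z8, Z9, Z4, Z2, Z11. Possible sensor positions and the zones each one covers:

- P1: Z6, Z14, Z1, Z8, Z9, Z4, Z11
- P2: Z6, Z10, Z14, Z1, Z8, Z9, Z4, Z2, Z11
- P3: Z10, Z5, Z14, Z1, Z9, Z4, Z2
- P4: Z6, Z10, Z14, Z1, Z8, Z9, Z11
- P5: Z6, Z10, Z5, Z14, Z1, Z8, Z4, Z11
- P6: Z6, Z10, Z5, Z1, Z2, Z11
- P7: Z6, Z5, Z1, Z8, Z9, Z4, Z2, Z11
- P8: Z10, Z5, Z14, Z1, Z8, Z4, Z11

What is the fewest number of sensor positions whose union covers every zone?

2

P1, P3 together cover {Z6, Z10, Z5, Z14, Z1, Z8, Z9, Z4, Z2, Z11} — every zone.
No single sensor position contains all 10 zones, so 2 is optimal.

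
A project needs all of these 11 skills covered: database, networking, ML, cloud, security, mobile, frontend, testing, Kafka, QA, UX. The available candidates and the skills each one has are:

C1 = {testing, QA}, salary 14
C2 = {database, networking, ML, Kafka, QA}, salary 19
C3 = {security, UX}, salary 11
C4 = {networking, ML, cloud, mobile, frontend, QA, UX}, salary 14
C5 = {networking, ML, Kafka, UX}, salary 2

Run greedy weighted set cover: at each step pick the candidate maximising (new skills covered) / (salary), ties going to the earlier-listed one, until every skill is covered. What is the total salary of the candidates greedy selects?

Pick 1: C5 adds 4 new (networking, ML, Kafka, UX) at salary 2 (ratio 4/2).
Pick 2: C4 adds 4 new (cloud, mobile, frontend, QA) at salary 14 (ratio 4/14).
Pick 3: C3 adds 1 new (security) at salary 11 (ratio 1/11).
Pick 4: C1 adds 1 new (testing) at salary 14 (ratio 1/14).
Pick 5: C2 adds 1 new (database) at salary 19 (ratio 1/19).
Greedy total salary: 2 + 14 + 11 + 14 + 19 = 60. (The true optimum is 58, so greedy overshoots here.)

60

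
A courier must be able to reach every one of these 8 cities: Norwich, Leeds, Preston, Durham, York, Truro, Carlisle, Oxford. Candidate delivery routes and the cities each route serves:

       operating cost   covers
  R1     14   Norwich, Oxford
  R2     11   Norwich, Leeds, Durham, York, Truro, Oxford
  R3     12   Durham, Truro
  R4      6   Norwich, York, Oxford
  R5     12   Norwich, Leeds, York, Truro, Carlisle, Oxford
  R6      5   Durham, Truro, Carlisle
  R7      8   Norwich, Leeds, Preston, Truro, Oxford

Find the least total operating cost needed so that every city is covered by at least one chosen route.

19

R4, R6, R7 cover every city at operating cost 6 + 5 + 8 = 19.
Any cover uses at least 3 routes; among all covering selections none totals below 19.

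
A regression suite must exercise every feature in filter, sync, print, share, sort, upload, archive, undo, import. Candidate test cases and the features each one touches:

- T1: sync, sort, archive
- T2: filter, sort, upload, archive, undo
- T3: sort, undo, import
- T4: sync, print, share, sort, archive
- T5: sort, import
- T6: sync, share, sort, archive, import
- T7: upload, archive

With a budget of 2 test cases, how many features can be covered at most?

Choosing T2, T4 covers {filter, sync, print, share, sort, upload, archive, undo} — 8 features.
No choice of 2 test cases does better; here import is left uncovered.

8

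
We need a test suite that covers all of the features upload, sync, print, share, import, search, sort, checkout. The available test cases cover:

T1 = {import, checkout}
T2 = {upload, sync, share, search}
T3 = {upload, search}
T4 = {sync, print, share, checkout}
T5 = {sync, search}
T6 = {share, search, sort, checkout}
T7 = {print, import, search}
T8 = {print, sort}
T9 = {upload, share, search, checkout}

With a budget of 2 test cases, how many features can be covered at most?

Choosing T1, T2 covers {upload, sync, share, import, search, checkout} — 6 features.
No choice of 2 test cases does better; here print, sort are left uncovered.

6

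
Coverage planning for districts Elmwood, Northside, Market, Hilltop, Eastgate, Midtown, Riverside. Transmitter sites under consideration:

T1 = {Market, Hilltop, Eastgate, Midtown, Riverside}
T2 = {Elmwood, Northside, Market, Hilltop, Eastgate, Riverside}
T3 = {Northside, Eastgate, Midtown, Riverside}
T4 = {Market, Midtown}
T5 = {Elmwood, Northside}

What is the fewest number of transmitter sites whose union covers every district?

T1, T2 together cover {Elmwood, Northside, Market, Hilltop, Eastgate, Midtown, Riverside} — every district.
No single transmitter site contains all 7 districts, so 2 is optimal.

2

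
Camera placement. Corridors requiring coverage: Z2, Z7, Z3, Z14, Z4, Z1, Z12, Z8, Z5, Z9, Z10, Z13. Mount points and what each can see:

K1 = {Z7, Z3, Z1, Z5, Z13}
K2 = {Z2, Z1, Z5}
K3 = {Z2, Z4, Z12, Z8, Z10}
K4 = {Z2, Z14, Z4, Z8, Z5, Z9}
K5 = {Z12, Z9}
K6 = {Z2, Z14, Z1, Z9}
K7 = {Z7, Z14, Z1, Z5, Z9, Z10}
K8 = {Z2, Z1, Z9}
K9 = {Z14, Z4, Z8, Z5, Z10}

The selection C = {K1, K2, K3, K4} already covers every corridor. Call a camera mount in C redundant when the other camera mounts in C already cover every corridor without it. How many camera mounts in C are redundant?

1

Drop K1: Z7, Z3, Z13 uncovered — not redundant.
Drop K2: the rest still cover every corridor — redundant.
Drop K3: Z12, Z10 uncovered — not redundant.
Drop K4: Z14, Z9 uncovered — not redundant.
1 redundant: K2.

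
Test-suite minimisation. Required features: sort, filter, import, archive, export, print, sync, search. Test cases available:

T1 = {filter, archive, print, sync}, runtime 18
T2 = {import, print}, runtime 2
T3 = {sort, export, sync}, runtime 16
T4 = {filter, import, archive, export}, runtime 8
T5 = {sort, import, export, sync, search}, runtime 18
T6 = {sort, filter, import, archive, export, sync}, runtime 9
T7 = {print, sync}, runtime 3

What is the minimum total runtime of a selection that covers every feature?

28

T2, T4, T5 cover every feature at runtime 2 + 8 + 18 = 28.
Any cover uses at least 2 test cases; among all covering selections none totals below 28.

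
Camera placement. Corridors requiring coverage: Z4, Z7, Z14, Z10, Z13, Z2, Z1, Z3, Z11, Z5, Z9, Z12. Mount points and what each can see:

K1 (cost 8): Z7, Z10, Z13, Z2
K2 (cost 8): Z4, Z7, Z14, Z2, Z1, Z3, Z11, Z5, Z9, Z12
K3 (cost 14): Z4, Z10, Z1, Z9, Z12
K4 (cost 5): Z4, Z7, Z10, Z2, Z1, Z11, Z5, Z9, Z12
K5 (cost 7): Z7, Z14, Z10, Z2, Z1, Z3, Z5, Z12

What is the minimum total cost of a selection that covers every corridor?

K1, K2 cover every corridor at cost 8 + 8 = 16.
Any cover uses at least 2 camera mounts; among all covering selections none totals below 16.
Greedy by coverage-per-cost would pick K4, K5, K1 for 20 — worse than the optimum 16.

16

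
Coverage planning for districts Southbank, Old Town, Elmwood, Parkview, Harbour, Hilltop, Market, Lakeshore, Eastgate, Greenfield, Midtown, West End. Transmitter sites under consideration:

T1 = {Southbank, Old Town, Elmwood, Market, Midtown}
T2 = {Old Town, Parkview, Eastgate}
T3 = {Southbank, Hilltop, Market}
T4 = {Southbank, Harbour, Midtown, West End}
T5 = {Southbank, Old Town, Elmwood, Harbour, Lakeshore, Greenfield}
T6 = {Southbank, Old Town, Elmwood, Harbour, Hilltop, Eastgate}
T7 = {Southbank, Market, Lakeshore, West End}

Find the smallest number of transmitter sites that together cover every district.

T2, T3, T4, T5 together cover {Southbank, Old Town, Elmwood, Parkview, Harbour, Hilltop, Market, Lakeshore, Eastgate, Greenfield, Midtown, West End} — every district.
No 3 of the 7 transmitter sites cover everything (all 35 triples fall short), so 4 is minimum.
Greedy (largest uncovered first) would take T5, T1, T2, T3, T4 — 5 transmitter sites — but 4 suffice.

4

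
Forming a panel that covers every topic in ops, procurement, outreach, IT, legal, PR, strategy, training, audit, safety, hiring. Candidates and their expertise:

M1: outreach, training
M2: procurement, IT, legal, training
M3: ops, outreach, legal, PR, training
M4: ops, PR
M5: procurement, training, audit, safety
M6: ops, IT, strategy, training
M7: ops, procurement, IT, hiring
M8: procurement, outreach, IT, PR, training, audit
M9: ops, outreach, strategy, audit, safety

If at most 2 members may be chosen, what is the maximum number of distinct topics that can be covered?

9

Choosing M2, M9 covers {ops, procurement, outreach, IT, legal, strategy, training, audit, safety} — 9 topics.
No choice of 2 members does better; here PR, hiring are left uncovered.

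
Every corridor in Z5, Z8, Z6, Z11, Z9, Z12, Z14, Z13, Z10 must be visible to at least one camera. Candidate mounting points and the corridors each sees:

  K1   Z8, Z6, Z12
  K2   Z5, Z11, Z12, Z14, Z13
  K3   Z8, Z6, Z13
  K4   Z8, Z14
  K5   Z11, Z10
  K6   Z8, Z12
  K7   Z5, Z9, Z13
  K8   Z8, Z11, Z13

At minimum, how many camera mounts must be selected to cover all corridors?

K1, K2, K5, K7 together cover {Z5, Z8, Z6, Z11, Z9, Z12, Z14, Z13, Z10} — every corridor.
No 3 of the 8 camera mounts cover everything (all 56 triples fall short), so 4 is minimum.

4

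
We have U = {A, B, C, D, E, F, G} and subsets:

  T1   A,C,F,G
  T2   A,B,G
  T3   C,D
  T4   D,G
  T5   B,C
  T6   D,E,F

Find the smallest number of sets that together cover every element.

3

T1, T2, T6 together cover {A, B, C, D, E, F, G} — every element.
No 2 of the 6 sets cover everything (all 15 pairs fall short), so 3 is minimum.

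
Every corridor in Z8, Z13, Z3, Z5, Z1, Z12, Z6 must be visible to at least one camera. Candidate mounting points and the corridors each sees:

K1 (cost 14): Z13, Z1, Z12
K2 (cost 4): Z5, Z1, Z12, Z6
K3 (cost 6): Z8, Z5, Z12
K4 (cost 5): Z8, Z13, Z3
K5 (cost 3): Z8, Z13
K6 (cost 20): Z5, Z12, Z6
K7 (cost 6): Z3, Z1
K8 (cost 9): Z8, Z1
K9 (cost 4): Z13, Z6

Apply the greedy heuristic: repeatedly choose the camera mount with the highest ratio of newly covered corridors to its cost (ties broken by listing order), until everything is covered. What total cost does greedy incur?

12

Pick 1: K2 adds 4 new (Z5, Z1, Z12, Z6) at cost 4 (ratio 4/4).
Pick 2: K5 adds 2 new (Z8, Z13) at cost 3 (ratio 2/3).
Pick 3: K4 adds 1 new (Z3) at cost 5 (ratio 1/5).
Greedy total cost: 4 + 3 + 5 = 12. (The true optimum is 9, so greedy overshoots here.)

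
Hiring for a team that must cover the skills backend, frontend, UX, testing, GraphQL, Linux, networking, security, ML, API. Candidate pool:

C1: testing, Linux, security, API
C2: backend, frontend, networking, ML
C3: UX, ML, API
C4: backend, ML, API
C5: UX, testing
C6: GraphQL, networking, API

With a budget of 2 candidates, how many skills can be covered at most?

Choosing C1, C2 covers {backend, frontend, testing, Linux, networking, security, ML, API} — 8 skills.
No choice of 2 candidates does better; here UX, GraphQL are left uncovered.

8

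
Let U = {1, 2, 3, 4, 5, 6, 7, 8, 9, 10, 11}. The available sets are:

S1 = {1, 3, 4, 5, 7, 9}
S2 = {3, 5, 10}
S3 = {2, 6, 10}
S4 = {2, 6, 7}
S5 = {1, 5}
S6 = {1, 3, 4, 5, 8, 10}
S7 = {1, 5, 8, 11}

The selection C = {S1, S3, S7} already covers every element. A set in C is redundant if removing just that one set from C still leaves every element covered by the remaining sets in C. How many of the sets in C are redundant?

Drop S1: 3, 4, 7, 9 uncovered — not redundant.
Drop S3: 2, 6, 10 uncovered — not redundant.
Drop S7: 8, 11 uncovered — not redundant.
None of the sets in C is redundant.

0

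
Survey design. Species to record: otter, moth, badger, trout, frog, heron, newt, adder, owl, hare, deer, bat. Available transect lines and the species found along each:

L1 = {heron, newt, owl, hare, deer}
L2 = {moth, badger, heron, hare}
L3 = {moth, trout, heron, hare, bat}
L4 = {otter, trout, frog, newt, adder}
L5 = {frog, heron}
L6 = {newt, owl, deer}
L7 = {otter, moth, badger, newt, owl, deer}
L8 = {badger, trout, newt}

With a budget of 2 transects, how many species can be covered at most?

Choosing L3, L7 covers {otter, moth, badger, trout, heron, newt, owl, hare, deer, bat} — 10 species.
No choice of 2 transects does better; here frog, adder are left uncovered.

10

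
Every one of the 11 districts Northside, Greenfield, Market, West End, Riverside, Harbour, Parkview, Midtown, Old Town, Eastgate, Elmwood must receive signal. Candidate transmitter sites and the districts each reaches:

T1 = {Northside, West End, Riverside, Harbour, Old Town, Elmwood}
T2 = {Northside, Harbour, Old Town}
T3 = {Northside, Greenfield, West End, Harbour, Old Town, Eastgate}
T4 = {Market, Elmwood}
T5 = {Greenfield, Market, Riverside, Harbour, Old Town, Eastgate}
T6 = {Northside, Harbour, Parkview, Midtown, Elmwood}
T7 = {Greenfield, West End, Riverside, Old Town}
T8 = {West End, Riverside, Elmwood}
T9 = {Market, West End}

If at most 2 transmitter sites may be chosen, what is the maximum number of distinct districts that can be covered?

10

Choosing T5, T6 covers {Northside, Greenfield, Market, Riverside, Harbour, Parkview, Midtown, Old Town, Eastgate, Elmwood} — 10 districts.
No choice of 2 transmitter sites does better; here West End is left uncovered.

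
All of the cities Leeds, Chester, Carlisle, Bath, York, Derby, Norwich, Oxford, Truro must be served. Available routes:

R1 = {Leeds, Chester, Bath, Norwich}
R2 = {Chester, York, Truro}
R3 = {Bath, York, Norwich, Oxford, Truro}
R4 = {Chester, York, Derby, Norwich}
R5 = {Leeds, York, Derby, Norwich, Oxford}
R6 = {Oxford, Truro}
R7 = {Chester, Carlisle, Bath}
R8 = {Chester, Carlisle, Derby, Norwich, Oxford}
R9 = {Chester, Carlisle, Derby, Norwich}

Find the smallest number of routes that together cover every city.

3

R1, R2, R8 together cover {Leeds, Chester, Carlisle, Bath, York, Derby, Norwich, Oxford, Truro} — every city.
No 2 of the 9 routes cover everything (all 36 pairs fall short), so 3 is minimum.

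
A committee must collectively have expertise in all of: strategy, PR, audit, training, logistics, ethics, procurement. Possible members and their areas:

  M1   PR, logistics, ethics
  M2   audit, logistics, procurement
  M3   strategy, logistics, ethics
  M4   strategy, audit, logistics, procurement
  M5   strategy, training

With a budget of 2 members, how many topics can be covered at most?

Choosing M1, M4 covers {strategy, PR, audit, logistics, ethics, procurement} — 6 topics.
No choice of 2 members does better; here training is left uncovered.

6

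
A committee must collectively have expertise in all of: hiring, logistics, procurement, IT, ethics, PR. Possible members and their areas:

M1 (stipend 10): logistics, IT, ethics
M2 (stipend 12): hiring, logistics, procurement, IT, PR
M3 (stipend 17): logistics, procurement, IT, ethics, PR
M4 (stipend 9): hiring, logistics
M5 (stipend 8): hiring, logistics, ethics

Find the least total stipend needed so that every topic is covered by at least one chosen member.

M2, M5 cover every topic at stipend 12 + 8 = 20.
Any cover uses at least 2 members; among all covering selections none totals below 20.

20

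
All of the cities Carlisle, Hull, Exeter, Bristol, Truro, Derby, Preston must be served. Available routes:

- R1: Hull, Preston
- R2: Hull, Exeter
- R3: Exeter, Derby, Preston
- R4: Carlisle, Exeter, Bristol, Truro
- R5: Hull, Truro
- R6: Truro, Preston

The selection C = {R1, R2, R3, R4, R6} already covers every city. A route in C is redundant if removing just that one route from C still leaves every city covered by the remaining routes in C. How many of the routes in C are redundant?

3

Drop R1: the rest still cover every city — redundant.
Drop R2: the rest still cover every city — redundant.
Drop R3: Derby uncovered — not redundant.
Drop R4: Carlisle, Bristol uncovered — not redundant.
Drop R6: the rest still cover every city — redundant.
3 redundant: R1, R2, R6.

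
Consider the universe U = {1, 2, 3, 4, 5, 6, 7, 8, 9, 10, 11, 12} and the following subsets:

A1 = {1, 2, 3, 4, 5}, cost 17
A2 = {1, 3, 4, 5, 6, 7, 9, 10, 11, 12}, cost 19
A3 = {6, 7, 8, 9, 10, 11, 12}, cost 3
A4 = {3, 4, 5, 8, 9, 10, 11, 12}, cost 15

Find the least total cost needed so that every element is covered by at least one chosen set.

A1, A3 cover every element at cost 17 + 3 = 20.
Any cover uses at least 2 sets; among all covering selections none totals below 20.

20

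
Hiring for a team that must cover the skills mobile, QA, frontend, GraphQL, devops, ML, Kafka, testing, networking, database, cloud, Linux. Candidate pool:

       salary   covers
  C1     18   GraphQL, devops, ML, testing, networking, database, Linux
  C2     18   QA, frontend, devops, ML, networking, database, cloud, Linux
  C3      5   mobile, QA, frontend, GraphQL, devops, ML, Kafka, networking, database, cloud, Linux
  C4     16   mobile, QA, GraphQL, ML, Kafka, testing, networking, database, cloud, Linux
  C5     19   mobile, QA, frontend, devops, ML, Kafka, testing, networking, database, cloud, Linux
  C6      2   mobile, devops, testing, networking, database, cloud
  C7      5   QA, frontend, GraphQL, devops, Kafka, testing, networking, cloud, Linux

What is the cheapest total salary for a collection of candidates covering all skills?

7

C3, C6 cover every skill at salary 5 + 2 = 7.
Any cover uses at least 2 candidates; among all covering selections none totals below 7.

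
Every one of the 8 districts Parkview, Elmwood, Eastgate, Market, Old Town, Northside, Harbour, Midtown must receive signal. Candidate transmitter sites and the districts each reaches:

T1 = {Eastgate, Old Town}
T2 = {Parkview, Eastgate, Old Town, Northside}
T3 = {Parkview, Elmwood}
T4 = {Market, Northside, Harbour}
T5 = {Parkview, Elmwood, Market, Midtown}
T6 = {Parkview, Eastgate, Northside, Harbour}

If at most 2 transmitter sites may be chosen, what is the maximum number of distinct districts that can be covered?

7

Choosing T2, T5 covers {Parkview, Elmwood, Eastgate, Market, Old Town, Northside, Midtown} — 7 districts.
No choice of 2 transmitter sites does better; here Harbour is left uncovered.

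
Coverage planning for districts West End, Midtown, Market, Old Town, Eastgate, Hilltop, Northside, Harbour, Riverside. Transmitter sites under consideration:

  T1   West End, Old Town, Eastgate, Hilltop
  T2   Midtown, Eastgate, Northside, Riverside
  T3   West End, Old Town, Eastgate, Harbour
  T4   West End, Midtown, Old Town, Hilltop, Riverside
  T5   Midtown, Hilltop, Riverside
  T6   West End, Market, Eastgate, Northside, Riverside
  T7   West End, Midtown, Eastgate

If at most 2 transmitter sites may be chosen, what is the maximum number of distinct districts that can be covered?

8

Choosing T4, T6 covers {West End, Midtown, Market, Old Town, Eastgate, Hilltop, Northside, Riverside} — 8 districts.
No choice of 2 transmitter sites does better; here Harbour is left uncovered.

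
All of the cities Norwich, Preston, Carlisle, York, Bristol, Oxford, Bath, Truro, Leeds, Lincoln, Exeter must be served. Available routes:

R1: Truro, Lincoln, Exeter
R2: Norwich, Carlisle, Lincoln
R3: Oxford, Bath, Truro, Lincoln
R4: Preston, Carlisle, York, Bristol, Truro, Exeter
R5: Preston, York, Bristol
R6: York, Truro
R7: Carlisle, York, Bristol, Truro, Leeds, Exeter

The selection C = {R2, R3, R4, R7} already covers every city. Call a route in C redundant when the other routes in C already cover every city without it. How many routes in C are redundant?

0

Drop R2: Norwich uncovered — not redundant.
Drop R3: Oxford, Bath uncovered — not redundant.
Drop R4: Preston uncovered — not redundant.
Drop R7: Leeds uncovered — not redundant.
None of the routes in C is redundant.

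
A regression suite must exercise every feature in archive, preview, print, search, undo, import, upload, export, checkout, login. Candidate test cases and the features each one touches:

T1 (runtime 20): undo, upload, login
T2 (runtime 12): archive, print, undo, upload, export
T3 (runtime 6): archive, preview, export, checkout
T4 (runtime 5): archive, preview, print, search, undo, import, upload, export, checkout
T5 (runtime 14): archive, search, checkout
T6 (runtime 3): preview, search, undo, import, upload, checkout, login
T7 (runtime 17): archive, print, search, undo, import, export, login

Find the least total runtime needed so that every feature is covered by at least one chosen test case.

8

T4, T6 cover every feature at runtime 5 + 3 = 8.
Any cover uses at least 2 test cases; among all covering selections none totals below 8.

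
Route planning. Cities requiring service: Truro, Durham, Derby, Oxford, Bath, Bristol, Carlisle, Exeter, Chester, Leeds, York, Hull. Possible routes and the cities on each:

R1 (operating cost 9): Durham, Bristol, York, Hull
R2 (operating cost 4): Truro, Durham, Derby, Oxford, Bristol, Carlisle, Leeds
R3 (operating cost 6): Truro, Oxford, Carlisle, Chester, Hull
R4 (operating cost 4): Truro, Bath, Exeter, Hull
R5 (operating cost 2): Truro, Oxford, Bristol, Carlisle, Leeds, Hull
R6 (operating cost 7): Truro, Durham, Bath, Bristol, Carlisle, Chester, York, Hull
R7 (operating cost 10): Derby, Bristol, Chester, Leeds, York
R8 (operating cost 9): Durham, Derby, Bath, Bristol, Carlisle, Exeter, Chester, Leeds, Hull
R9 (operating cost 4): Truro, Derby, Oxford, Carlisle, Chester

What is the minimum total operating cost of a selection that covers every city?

R2, R4, R6 cover every city at operating cost 4 + 4 + 7 = 15.
Any cover uses at least 3 routes; among all covering selections none totals below 15.

15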